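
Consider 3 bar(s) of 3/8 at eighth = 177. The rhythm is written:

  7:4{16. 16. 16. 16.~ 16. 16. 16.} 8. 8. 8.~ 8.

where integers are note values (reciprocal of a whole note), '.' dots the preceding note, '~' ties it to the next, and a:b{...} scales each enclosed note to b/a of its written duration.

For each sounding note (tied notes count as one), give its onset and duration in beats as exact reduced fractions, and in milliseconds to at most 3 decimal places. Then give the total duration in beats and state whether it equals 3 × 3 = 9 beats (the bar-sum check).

1) 0.0ms=0b +145.278ms=3/7b
2) 145.278ms=3/7b +145.278ms=3/7b
3) 290.557ms=6/7b +145.278ms=3/7b
4) 435.835ms=9/7b +290.557ms=6/7b
5) 726.392ms=15/7b +145.278ms=3/7b
6) 871.671ms=18/7b +145.278ms=3/7b
7) 1016.949ms=3b +508.475ms=3/2b
8) 1525.424ms=9/2b +508.475ms=3/2b
9) 2033.898ms=6b +1016.949ms=3b
Σ=9b of 9 (177bpm 3/8) — PASS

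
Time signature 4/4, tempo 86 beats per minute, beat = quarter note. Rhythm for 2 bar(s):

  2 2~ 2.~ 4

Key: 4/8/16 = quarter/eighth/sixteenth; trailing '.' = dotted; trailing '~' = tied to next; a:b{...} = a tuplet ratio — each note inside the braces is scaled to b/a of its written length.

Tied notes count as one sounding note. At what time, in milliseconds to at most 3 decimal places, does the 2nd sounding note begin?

1. 0.0ms @ 0 + 1395.349ms (2)
2. 1395.349ms @ 2 + 4186.047ms (6)

note 2 onset = 2b = 1395.349ms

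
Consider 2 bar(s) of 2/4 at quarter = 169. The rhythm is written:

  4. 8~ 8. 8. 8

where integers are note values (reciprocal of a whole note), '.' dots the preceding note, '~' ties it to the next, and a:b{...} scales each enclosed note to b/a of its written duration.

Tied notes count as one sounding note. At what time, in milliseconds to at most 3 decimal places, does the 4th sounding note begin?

1. 0.0ms @ 0 + 532.544ms (3/2)
2. 532.544ms @ 3/2 + 443.787ms (5/4)
3. 976.331ms @ 11/4 + 266.272ms (3/4)
4. 1242.604ms @ 7/2 + 177.515ms (1/2)

note 4 onset = 7/2b = 1242.604ms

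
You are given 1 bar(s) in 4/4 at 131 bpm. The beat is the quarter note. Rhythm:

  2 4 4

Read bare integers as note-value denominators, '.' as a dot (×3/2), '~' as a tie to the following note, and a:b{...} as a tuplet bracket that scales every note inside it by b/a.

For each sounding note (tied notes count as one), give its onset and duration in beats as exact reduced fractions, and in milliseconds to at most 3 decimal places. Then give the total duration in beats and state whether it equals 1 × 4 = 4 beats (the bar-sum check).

1) 0.0ms=0b +916.031ms=2b
2) 916.031ms=2b +458.015ms=1b
3) 1374.046ms=3b +458.015ms=1b
Σ=4b of 4 (131bpm 4/4) — PASS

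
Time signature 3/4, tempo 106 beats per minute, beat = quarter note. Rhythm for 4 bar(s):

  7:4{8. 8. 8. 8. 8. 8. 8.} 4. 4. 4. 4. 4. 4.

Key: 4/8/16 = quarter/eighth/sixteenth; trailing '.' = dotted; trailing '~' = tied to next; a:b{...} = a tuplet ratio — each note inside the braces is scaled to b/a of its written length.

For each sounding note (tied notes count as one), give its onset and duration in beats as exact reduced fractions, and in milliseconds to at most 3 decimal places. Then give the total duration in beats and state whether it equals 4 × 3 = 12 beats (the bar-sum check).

1) 0.0ms=0b +242.588ms=3/7b
2) 242.588ms=3/7b +242.588ms=3/7b
3) 485.175ms=6/7b +242.588ms=3/7b
4) 727.763ms=9/7b +242.588ms=3/7b
5) 970.35ms=12/7b +242.588ms=3/7b
6) 1212.938ms=15/7b +242.588ms=3/7b
7) 1455.526ms=18/7b +242.588ms=3/7b
8) 1698.113ms=3b +849.057ms=3/2b
9) 2547.17ms=9/2b +849.057ms=3/2b
10) 3396.226ms=6b +849.057ms=3/2b
11) 4245.283ms=15/2b +849.057ms=3/2b
12) 5094.34ms=9b +849.057ms=3/2b
13) 5943.396ms=21/2b +849.057ms=3/2b
Σ=12b of 12 (106bpm 3/4) — PASS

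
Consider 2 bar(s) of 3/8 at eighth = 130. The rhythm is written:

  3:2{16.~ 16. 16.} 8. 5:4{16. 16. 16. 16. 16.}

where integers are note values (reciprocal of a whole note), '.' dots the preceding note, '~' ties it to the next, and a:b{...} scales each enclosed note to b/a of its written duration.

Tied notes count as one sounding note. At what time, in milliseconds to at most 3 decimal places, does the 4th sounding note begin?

note 4 onset = 3b = 1384.615ms

1. 0.0ms @ 0 + 461.538ms (1)
2. 461.538ms @ 1 + 230.769ms (1/2)
3. 692.308ms @ 3/2 + 692.308ms (3/2)
4. 1384.615ms @ 3 + 276.923ms (3/5)
5. 1661.538ms @ 18/5 + 276.923ms (3/5)
6. 1938.462ms @ 21/5 + 276.923ms (3/5)
7. 2215.385ms @ 24/5 + 276.923ms (3/5)
8. 2492.308ms @ 27/5 + 276.923ms (3/5)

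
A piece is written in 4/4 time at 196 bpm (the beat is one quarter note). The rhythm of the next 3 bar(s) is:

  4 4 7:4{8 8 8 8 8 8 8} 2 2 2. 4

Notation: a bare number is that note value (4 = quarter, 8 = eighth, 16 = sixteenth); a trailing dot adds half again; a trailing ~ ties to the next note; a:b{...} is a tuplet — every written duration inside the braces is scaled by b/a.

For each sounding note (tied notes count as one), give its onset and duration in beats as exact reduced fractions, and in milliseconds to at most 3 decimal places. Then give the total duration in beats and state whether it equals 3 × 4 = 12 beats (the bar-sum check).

1) 0.0ms=0b +306.122ms=1b
2) 306.122ms=1b +306.122ms=1b
3) 612.245ms=2b +87.464ms=2/7b
4) 699.708ms=16/7b +87.464ms=2/7b
5) 787.172ms=18/7b +87.464ms=2/7b
6) 874.636ms=20/7b +87.464ms=2/7b
7) 962.099ms=22/7b +87.464ms=2/7b
8) 1049.563ms=24/7b +87.464ms=2/7b
9) 1137.026ms=26/7b +87.464ms=2/7b
10) 1224.49ms=4b +612.245ms=2b
11) 1836.735ms=6b +612.245ms=2b
12) 2448.98ms=8b +918.367ms=3b
13) 3367.347ms=11b +306.122ms=1b
Σ=12b of 12 (196bpm 4/4) — PASS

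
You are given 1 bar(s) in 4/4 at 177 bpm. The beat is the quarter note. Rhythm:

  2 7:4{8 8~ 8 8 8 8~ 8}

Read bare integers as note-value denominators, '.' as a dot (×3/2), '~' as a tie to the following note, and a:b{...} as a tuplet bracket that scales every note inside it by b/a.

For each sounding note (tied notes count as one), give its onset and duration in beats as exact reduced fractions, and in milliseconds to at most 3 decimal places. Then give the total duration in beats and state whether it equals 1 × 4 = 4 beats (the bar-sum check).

1) 0.0ms=0b +677.966ms=2b
2) 677.966ms=2b +96.852ms=2/7b
3) 774.818ms=16/7b +193.705ms=4/7b
4) 968.523ms=20/7b +96.852ms=2/7b
5) 1065.375ms=22/7b +96.852ms=2/7b
6) 1162.228ms=24/7b +193.705ms=4/7b
Σ=4b of 4 (177bpm 4/4) — PASS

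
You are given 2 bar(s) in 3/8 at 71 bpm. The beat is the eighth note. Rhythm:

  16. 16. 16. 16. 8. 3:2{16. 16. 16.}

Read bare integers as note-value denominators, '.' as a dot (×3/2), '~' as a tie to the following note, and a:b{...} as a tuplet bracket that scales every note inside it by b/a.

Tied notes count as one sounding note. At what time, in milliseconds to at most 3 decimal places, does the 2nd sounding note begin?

1. 0.0ms @ 0 + 633.803ms (3/4)
2. 633.803ms @ 3/4 + 633.803ms (3/4)
3. 1267.606ms @ 3/2 + 633.803ms (3/4)
4. 1901.408ms @ 9/4 + 633.803ms (3/4)
5. 2535.211ms @ 3 + 1267.606ms (3/2)
6. 3802.817ms @ 9/2 + 422.535ms (1/2)
7. 4225.352ms @ 5 + 422.535ms (1/2)
8. 4647.887ms @ 11/2 + 422.535ms (1/2)

note 2 onset = 3/4b = 633.803ms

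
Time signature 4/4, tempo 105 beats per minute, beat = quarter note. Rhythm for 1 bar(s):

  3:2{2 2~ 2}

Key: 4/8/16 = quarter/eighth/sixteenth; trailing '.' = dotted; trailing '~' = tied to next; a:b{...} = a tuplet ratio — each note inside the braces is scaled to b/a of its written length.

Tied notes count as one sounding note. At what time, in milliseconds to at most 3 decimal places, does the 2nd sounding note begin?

1. 0.0ms @ 0 + 761.905ms (4/3)
2. 761.905ms @ 4/3 + 1523.81ms (8/3)

note 2 onset = 4/3b = 761.905ms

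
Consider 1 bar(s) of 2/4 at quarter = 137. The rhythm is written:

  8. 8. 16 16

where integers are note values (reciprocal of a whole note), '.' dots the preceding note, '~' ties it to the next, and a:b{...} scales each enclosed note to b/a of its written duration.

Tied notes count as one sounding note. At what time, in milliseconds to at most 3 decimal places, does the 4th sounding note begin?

note 4 onset = 7/4b = 766.423ms

1. 0.0ms @ 0 + 328.467ms (3/4)
2. 328.467ms @ 3/4 + 328.467ms (3/4)
3. 656.934ms @ 3/2 + 109.489ms (1/4)
4. 766.423ms @ 7/4 + 109.489ms (1/4)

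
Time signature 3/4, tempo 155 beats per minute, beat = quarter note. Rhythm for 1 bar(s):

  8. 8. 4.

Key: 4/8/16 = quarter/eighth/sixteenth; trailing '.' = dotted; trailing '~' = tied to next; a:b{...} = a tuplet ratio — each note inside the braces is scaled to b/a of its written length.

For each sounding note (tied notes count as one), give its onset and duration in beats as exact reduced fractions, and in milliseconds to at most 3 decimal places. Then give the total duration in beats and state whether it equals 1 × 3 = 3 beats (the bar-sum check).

1) 0.0ms=0b +290.323ms=3/4b
2) 290.323ms=3/4b +290.323ms=3/4b
3) 580.645ms=3/2b +580.645ms=3/2b
Σ=3b of 3 (155bpm 3/4) — PASS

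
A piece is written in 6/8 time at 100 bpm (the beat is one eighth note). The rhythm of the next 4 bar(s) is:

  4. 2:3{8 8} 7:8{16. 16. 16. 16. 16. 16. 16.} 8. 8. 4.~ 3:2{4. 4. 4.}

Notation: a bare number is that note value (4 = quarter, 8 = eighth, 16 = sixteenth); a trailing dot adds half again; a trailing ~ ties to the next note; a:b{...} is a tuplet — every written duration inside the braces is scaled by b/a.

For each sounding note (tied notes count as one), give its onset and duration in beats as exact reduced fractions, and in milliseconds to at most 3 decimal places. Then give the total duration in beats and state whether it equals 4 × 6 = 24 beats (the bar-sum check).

1) 0.0ms=0b +1800.0ms=3b
2) 1800.0ms=3b +900.0ms=3/2b
3) 2700.0ms=9/2b +900.0ms=3/2b
4) 3600.0ms=6b +514.286ms=6/7b
5) 4114.286ms=48/7b +514.286ms=6/7b
6) 4628.571ms=54/7b +514.286ms=6/7b
7) 5142.857ms=60/7b +514.286ms=6/7b
8) 5657.143ms=66/7b +514.286ms=6/7b
9) 6171.429ms=72/7b +514.286ms=6/7b
10) 6685.714ms=78/7b +514.286ms=6/7b
11) 7200.0ms=12b +900.0ms=3/2b
12) 8100.0ms=27/2b +900.0ms=3/2b
13) 9000.0ms=15b +3000.0ms=5b
14) 12000.0ms=20b +1200.0ms=2b
15) 13200.0ms=22b +1200.0ms=2b
Σ=24b of 24 (100bpm 6/8) — PASS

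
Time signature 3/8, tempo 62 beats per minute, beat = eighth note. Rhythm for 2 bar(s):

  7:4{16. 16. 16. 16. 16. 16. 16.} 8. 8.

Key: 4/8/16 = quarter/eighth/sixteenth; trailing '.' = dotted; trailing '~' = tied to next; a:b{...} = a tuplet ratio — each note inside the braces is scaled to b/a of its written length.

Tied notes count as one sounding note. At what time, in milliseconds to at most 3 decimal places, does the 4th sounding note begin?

1. 0.0ms @ 0 + 414.747ms (3/7)
2. 414.747ms @ 3/7 + 414.747ms (3/7)
3. 829.493ms @ 6/7 + 414.747ms (3/7)
4. 1244.24ms @ 9/7 + 414.747ms (3/7)
5. 1658.986ms @ 12/7 + 414.747ms (3/7)
6. 2073.733ms @ 15/7 + 414.747ms (3/7)
7. 2488.479ms @ 18/7 + 414.747ms (3/7)
8. 2903.226ms @ 3 + 1451.613ms (3/2)
9. 4354.839ms @ 9/2 + 1451.613ms (3/2)

note 4 onset = 9/7b = 1244.24ms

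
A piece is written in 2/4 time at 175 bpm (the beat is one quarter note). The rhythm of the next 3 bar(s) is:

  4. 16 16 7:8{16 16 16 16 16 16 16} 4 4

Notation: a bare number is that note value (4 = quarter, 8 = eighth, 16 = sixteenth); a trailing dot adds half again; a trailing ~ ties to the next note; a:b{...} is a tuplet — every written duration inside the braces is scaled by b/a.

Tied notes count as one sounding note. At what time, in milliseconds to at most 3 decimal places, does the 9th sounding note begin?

note 9 onset = 24/7b = 1175.51ms

1. 0.0ms @ 0 + 514.286ms (3/2)
2. 514.286ms @ 3/2 + 85.714ms (1/4)
3. 600.0ms @ 7/4 + 85.714ms (1/4)
4. 685.714ms @ 2 + 97.959ms (2/7)
5. 783.673ms @ 16/7 + 97.959ms (2/7)
6. 881.633ms @ 18/7 + 97.959ms (2/7)
7. 979.592ms @ 20/7 + 97.959ms (2/7)
8. 1077.551ms @ 22/7 + 97.959ms (2/7)
9. 1175.51ms @ 24/7 + 97.959ms (2/7)
10. 1273.469ms @ 26/7 + 97.959ms (2/7)
11. 1371.429ms @ 4 + 342.857ms (1)
12. 1714.286ms @ 5 + 342.857ms (1)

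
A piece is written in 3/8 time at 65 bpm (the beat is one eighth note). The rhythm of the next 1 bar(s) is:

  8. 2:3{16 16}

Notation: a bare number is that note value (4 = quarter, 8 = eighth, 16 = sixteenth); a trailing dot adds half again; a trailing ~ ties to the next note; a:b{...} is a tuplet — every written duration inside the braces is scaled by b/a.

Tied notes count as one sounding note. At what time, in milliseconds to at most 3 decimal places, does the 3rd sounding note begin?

1. 0.0ms @ 0 + 1384.615ms (3/2)
2. 1384.615ms @ 3/2 + 692.308ms (3/4)
3. 2076.923ms @ 9/4 + 692.308ms (3/4)

note 3 onset = 9/4b = 2076.923ms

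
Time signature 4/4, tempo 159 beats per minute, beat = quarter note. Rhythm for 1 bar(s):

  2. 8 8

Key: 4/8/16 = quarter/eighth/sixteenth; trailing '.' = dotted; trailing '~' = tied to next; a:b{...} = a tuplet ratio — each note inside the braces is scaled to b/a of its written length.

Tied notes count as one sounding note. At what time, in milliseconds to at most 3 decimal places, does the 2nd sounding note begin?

note 2 onset = 3b = 1132.075ms

1. 0.0ms @ 0 + 1132.075ms (3)
2. 1132.075ms @ 3 + 188.679ms (1/2)
3. 1320.755ms @ 7/2 + 188.679ms (1/2)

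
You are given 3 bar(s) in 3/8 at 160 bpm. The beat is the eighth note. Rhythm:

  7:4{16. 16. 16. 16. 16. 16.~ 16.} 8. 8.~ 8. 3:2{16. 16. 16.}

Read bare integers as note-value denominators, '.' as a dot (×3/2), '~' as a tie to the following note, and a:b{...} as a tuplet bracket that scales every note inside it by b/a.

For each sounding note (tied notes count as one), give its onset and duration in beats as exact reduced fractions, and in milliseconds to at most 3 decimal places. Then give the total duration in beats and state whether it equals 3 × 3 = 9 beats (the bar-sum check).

1) 0.0ms=0b +160.714ms=3/7b
2) 160.714ms=3/7b +160.714ms=3/7b
3) 321.429ms=6/7b +160.714ms=3/7b
4) 482.143ms=9/7b +160.714ms=3/7b
5) 642.857ms=12/7b +160.714ms=3/7b
6) 803.571ms=15/7b +321.429ms=6/7b
7) 1125.0ms=3b +562.5ms=3/2b
8) 1687.5ms=9/2b +1125.0ms=3b
9) 2812.5ms=15/2b +187.5ms=1/2b
10) 3000.0ms=8b +187.5ms=1/2b
11) 3187.5ms=17/2b +187.5ms=1/2b
Σ=9b of 9 (160bpm 3/8) — PASS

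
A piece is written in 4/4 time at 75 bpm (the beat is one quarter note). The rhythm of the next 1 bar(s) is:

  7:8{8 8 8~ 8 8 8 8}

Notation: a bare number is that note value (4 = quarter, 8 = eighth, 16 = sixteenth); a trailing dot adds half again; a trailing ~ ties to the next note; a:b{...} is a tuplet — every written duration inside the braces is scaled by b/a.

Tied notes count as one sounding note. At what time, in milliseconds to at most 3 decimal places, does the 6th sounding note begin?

note 6 onset = 24/7b = 2742.857ms

1. 0.0ms @ 0 + 457.143ms (4/7)
2. 457.143ms @ 4/7 + 457.143ms (4/7)
3. 914.286ms @ 8/7 + 914.286ms (8/7)
4. 1828.571ms @ 16/7 + 457.143ms (4/7)
5. 2285.714ms @ 20/7 + 457.143ms (4/7)
6. 2742.857ms @ 24/7 + 457.143ms (4/7)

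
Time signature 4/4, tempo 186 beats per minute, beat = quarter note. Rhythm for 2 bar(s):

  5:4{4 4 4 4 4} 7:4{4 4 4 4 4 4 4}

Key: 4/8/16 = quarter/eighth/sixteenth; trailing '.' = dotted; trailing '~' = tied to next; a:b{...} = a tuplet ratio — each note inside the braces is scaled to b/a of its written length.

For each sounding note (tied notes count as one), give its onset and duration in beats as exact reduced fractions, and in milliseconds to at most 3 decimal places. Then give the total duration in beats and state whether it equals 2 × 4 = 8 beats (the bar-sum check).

1) 0.0ms=0b +258.065ms=4/5b
2) 258.065ms=4/5b +258.065ms=4/5b
3) 516.129ms=8/5b +258.065ms=4/5b
4) 774.194ms=12/5b +258.065ms=4/5b
5) 1032.258ms=16/5b +258.065ms=4/5b
6) 1290.323ms=4b +184.332ms=4/7b
7) 1474.654ms=32/7b +184.332ms=4/7b
8) 1658.986ms=36/7b +184.332ms=4/7b
9) 1843.318ms=40/7b +184.332ms=4/7b
10) 2027.65ms=44/7b +184.332ms=4/7b
11) 2211.982ms=48/7b +184.332ms=4/7b
12) 2396.313ms=52/7b +184.332ms=4/7b
Σ=8b of 8 (186bpm 4/4) — PASS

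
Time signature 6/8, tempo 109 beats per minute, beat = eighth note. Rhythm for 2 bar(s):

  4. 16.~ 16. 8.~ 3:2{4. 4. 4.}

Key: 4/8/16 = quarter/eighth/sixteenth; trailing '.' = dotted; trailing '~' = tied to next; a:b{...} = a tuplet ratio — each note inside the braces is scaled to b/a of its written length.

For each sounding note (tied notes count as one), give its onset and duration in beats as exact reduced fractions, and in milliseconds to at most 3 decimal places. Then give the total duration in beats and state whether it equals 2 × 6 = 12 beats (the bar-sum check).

1) 0.0ms=0b +1651.376ms=3b
2) 1651.376ms=3b +825.688ms=3/2b
3) 2477.064ms=9/2b +1926.606ms=7/2b
4) 4403.67ms=8b +1100.917ms=2b
5) 5504.587ms=10b +1100.917ms=2b
Σ=12b of 12 (109bpm 6/8) — PASS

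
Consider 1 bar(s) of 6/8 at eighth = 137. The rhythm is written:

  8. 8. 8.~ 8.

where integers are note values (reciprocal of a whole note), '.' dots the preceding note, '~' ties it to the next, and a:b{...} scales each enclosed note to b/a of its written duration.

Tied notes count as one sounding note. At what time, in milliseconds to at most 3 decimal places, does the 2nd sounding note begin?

1. 0.0ms @ 0 + 656.934ms (3/2)
2. 656.934ms @ 3/2 + 656.934ms (3/2)
3. 1313.869ms @ 3 + 1313.869ms (3)

note 2 onset = 3/2b = 656.934ms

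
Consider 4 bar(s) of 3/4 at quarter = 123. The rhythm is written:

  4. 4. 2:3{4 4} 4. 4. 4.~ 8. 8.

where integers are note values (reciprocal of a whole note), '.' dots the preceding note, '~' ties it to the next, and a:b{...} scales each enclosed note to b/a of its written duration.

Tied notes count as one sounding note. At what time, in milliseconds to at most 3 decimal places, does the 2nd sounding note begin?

1. 0.0ms @ 0 + 731.707ms (3/2)
2. 731.707ms @ 3/2 + 731.707ms (3/2)
3. 1463.415ms @ 3 + 731.707ms (3/2)
4. 2195.122ms @ 9/2 + 731.707ms (3/2)
5. 2926.829ms @ 6 + 731.707ms (3/2)
6. 3658.537ms @ 15/2 + 731.707ms (3/2)
7. 4390.244ms @ 9 + 1097.561ms (9/4)
8. 5487.805ms @ 45/4 + 365.854ms (3/4)

note 2 onset = 3/2b = 731.707ms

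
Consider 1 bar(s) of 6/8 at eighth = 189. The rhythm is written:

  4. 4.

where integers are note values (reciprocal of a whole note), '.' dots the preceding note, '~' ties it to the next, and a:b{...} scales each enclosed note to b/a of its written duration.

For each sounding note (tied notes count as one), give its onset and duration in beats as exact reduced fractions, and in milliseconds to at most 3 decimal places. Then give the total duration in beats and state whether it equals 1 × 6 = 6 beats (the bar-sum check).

1) 0.0ms=0b +952.381ms=3b
2) 952.381ms=3b +952.381ms=3b
Σ=6b of 6 (189bpm 6/8) — PASS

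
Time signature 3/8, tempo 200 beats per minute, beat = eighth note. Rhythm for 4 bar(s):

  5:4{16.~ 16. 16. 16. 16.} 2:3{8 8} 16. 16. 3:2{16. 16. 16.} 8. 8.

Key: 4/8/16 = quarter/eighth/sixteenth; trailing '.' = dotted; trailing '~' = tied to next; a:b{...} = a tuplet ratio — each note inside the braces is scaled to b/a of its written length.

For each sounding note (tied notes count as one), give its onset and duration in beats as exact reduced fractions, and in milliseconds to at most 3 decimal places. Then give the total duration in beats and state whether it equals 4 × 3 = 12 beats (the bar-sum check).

1) 0.0ms=0b +360.0ms=6/5b
2) 360.0ms=6/5b +180.0ms=3/5b
3) 540.0ms=9/5b +180.0ms=3/5b
4) 720.0ms=12/5b +180.0ms=3/5b
5) 900.0ms=3b +450.0ms=3/2b
6) 1350.0ms=9/2b +450.0ms=3/2b
7) 1800.0ms=6b +225.0ms=3/4b
8) 2025.0ms=27/4b +225.0ms=3/4b
9) 2250.0ms=15/2b +150.0ms=1/2b
10) 2400.0ms=8b +150.0ms=1/2b
11) 2550.0ms=17/2b +150.0ms=1/2b
12) 2700.0ms=9b +450.0ms=3/2b
13) 3150.0ms=21/2b +450.0ms=3/2b
Σ=12b of 12 (200bpm 3/8) — PASS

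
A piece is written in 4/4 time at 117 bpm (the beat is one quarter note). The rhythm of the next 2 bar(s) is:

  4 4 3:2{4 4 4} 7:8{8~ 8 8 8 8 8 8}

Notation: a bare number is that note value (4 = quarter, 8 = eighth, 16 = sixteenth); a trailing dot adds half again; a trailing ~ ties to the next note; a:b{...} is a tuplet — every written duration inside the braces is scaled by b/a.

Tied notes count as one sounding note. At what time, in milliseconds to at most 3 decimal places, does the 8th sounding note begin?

note 8 onset = 40/7b = 2930.403ms

1. 0.0ms @ 0 + 512.821ms (1)
2. 512.821ms @ 1 + 512.821ms (1)
3. 1025.641ms @ 2 + 341.88ms (2/3)
4. 1367.521ms @ 8/3 + 341.88ms (2/3)
5. 1709.402ms @ 10/3 + 341.88ms (2/3)
6. 2051.282ms @ 4 + 586.081ms (8/7)
7. 2637.363ms @ 36/7 + 293.04ms (4/7)
8. 2930.403ms @ 40/7 + 293.04ms (4/7)
9. 3223.443ms @ 44/7 + 293.04ms (4/7)
10. 3516.484ms @ 48/7 + 293.04ms (4/7)
11. 3809.524ms @ 52/7 + 293.04ms (4/7)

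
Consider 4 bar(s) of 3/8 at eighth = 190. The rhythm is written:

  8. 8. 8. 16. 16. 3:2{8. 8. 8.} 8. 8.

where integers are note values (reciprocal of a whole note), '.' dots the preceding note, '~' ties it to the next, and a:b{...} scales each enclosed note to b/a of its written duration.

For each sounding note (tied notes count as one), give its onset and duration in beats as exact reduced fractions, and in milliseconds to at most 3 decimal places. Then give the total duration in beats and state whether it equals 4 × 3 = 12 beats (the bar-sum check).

1) 0.0ms=0b +473.684ms=3/2b
2) 473.684ms=3/2b +473.684ms=3/2b
3) 947.368ms=3b +473.684ms=3/2b
4) 1421.053ms=9/2b +236.842ms=3/4b
5) 1657.895ms=21/4b +236.842ms=3/4b
6) 1894.737ms=6b +315.789ms=1b
7) 2210.526ms=7b +315.789ms=1b
8) 2526.316ms=8b +315.789ms=1b
9) 2842.105ms=9b +473.684ms=3/2b
10) 3315.789ms=21/2b +473.684ms=3/2b
Σ=12b of 12 (190bpm 3/8) — PASS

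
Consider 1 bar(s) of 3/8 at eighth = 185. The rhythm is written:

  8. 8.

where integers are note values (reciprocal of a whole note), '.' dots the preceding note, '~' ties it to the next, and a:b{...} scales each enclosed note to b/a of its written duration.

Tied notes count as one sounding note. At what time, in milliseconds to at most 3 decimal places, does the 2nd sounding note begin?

note 2 onset = 3/2b = 486.486ms

1. 0.0ms @ 0 + 486.486ms (3/2)
2. 486.486ms @ 3/2 + 486.486ms (3/2)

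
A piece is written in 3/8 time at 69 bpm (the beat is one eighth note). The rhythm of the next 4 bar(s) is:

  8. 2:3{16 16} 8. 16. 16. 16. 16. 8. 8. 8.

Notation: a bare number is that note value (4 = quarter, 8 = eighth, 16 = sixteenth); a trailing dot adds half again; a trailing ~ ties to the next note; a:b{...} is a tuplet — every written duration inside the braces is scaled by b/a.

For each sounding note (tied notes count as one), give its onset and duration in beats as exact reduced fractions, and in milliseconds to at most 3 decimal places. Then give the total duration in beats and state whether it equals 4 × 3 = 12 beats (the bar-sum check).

1) 0.0ms=0b +1304.348ms=3/2b
2) 1304.348ms=3/2b +652.174ms=3/4b
3) 1956.522ms=9/4b +652.174ms=3/4b
4) 2608.696ms=3b +1304.348ms=3/2b
5) 3913.043ms=9/2b +652.174ms=3/4b
6) 4565.217ms=21/4b +652.174ms=3/4b
7) 5217.391ms=6b +652.174ms=3/4b
8) 5869.565ms=27/4b +652.174ms=3/4b
9) 6521.739ms=15/2b +1304.348ms=3/2b
10) 7826.087ms=9b +1304.348ms=3/2b
11) 9130.435ms=21/2b +1304.348ms=3/2b
Σ=12b of 12 (69bpm 3/8) — PASS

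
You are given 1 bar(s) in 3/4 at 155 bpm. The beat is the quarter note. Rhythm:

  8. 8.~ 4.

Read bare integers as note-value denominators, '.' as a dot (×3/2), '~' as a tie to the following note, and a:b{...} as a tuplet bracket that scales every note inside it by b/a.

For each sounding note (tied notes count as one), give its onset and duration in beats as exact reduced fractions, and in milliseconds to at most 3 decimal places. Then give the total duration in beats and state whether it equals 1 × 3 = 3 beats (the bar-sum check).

1) 0.0ms=0b +290.323ms=3/4b
2) 290.323ms=3/4b +870.968ms=9/4b
Σ=3b of 3 (155bpm 3/4) — PASS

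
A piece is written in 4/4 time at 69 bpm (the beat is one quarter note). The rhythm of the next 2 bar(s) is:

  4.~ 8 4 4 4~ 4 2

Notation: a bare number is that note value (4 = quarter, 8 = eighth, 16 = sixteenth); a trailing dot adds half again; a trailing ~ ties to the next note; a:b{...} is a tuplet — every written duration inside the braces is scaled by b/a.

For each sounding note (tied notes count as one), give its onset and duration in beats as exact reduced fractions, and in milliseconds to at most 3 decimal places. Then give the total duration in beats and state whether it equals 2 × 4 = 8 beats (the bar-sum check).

1) 0.0ms=0b +1739.13ms=2b
2) 1739.13ms=2b +869.565ms=1b
3) 2608.696ms=3b +869.565ms=1b
4) 3478.261ms=4b +1739.13ms=2b
5) 5217.391ms=6b +1739.13ms=2b
Σ=8b of 8 (69bpm 4/4) — PASS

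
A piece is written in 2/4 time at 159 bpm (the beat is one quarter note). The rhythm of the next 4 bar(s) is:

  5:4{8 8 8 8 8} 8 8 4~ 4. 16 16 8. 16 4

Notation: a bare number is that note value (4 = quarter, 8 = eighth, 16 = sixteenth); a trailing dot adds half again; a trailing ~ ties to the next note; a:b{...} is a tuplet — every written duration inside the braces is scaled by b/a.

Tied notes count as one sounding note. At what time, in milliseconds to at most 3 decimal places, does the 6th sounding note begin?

note 6 onset = 2b = 754.717ms

1. 0.0ms @ 0 + 150.943ms (2/5)
2. 150.943ms @ 2/5 + 150.943ms (2/5)
3. 301.887ms @ 4/5 + 150.943ms (2/5)
4. 452.83ms @ 6/5 + 150.943ms (2/5)
5. 603.774ms @ 8/5 + 150.943ms (2/5)
6. 754.717ms @ 2 + 188.679ms (1/2)
7. 943.396ms @ 5/2 + 188.679ms (1/2)
8. 1132.075ms @ 3 + 943.396ms (5/2)
9. 2075.472ms @ 11/2 + 94.34ms (1/4)
10. 2169.811ms @ 23/4 + 94.34ms (1/4)
11. 2264.151ms @ 6 + 283.019ms (3/4)
12. 2547.17ms @ 27/4 + 94.34ms (1/4)
13. 2641.509ms @ 7 + 377.358ms (1)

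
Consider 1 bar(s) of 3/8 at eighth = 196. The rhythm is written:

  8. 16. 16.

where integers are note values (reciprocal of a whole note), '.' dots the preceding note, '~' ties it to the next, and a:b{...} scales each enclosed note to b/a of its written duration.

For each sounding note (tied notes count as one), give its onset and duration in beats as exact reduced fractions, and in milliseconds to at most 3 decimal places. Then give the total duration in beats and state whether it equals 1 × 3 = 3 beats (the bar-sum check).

1) 0.0ms=0b +459.184ms=3/2b
2) 459.184ms=3/2b +229.592ms=3/4b
3) 688.776ms=9/4b +229.592ms=3/4b
Σ=3b of 3 (196bpm 3/8) — PASS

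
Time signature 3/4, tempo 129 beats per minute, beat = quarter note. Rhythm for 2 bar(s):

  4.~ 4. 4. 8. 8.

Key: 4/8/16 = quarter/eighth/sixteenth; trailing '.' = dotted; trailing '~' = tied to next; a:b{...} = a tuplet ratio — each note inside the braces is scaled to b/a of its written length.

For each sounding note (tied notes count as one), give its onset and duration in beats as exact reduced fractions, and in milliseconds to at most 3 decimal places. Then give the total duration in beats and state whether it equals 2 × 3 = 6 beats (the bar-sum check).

1) 0.0ms=0b +1395.349ms=3b
2) 1395.349ms=3b +697.674ms=3/2b
3) 2093.023ms=9/2b +348.837ms=3/4b
4) 2441.86ms=21/4b +348.837ms=3/4b
Σ=6b of 6 (129bpm 3/4) — PASS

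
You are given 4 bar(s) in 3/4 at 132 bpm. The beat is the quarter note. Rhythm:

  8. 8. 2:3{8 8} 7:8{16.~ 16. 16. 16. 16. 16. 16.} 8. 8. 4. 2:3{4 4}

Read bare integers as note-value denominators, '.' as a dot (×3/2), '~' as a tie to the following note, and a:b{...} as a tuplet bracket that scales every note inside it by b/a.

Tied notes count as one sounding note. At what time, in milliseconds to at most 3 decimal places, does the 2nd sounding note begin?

note 2 onset = 3/4b = 340.909ms

1. 0.0ms @ 0 + 340.909ms (3/4)
2. 340.909ms @ 3/4 + 340.909ms (3/4)
3. 681.818ms @ 3/2 + 340.909ms (3/4)
4. 1022.727ms @ 9/4 + 340.909ms (3/4)
5. 1363.636ms @ 3 + 389.61ms (6/7)
6. 1753.247ms @ 27/7 + 194.805ms (3/7)
7. 1948.052ms @ 30/7 + 194.805ms (3/7)
8. 2142.857ms @ 33/7 + 194.805ms (3/7)
9. 2337.662ms @ 36/7 + 194.805ms (3/7)
10. 2532.468ms @ 39/7 + 194.805ms (3/7)
11. 2727.273ms @ 6 + 340.909ms (3/4)
12. 3068.182ms @ 27/4 + 340.909ms (3/4)
13. 3409.091ms @ 15/2 + 681.818ms (3/2)
14. 4090.909ms @ 9 + 681.818ms (3/2)
15. 4772.727ms @ 21/2 + 681.818ms (3/2)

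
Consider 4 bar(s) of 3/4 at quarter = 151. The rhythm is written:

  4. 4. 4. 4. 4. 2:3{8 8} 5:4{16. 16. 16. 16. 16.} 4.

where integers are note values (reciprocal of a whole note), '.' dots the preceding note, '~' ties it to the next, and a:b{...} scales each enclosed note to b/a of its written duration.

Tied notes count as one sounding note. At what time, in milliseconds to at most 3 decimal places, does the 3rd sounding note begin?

note 3 onset = 3b = 1192.053ms

1. 0.0ms @ 0 + 596.026ms (3/2)
2. 596.026ms @ 3/2 + 596.026ms (3/2)
3. 1192.053ms @ 3 + 596.026ms (3/2)
4. 1788.079ms @ 9/2 + 596.026ms (3/2)
5. 2384.106ms @ 6 + 596.026ms (3/2)
6. 2980.132ms @ 15/2 + 298.013ms (3/4)
7. 3278.146ms @ 33/4 + 298.013ms (3/4)
8. 3576.159ms @ 9 + 119.205ms (3/10)
9. 3695.364ms @ 93/10 + 119.205ms (3/10)
10. 3814.57ms @ 48/5 + 119.205ms (3/10)
11. 3933.775ms @ 99/10 + 119.205ms (3/10)
12. 4052.98ms @ 51/5 + 119.205ms (3/10)
13. 4172.185ms @ 21/2 + 596.026ms (3/2)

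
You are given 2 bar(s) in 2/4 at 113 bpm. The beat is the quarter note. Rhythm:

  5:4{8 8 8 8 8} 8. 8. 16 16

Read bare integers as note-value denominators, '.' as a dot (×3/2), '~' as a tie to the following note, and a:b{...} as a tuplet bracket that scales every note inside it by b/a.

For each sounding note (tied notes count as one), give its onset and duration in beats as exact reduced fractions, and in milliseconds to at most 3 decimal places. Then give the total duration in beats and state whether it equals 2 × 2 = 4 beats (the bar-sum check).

1) 0.0ms=0b +212.389ms=2/5b
2) 212.389ms=2/5b +212.389ms=2/5b
3) 424.779ms=4/5b +212.389ms=2/5b
4) 637.168ms=6/5b +212.389ms=2/5b
5) 849.558ms=8/5b +212.389ms=2/5b
6) 1061.947ms=2b +398.23ms=3/4b
7) 1460.177ms=11/4b +398.23ms=3/4b
8) 1858.407ms=7/2b +132.743ms=1/4b
9) 1991.15ms=15/4b +132.743ms=1/4b
Σ=4b of 4 (113bpm 2/4) — PASS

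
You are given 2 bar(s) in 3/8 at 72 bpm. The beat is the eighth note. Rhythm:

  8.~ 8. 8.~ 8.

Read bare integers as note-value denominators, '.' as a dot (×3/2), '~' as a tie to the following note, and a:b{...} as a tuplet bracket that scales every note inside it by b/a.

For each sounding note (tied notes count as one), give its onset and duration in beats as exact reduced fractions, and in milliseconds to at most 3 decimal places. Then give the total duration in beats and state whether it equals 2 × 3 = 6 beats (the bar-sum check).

1) 0.0ms=0b +2500.0ms=3b
2) 2500.0ms=3b +2500.0ms=3b
Σ=6b of 6 (72bpm 3/8) — PASS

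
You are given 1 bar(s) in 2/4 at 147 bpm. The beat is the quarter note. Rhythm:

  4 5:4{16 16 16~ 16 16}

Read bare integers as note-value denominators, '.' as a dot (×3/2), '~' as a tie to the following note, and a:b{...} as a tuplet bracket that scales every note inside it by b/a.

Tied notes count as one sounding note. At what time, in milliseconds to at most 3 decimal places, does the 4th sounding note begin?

1. 0.0ms @ 0 + 408.163ms (1)
2. 408.163ms @ 1 + 81.633ms (1/5)
3. 489.796ms @ 6/5 + 81.633ms (1/5)
4. 571.429ms @ 7/5 + 163.265ms (2/5)
5. 734.694ms @ 9/5 + 81.633ms (1/5)

note 4 onset = 7/5b = 571.429ms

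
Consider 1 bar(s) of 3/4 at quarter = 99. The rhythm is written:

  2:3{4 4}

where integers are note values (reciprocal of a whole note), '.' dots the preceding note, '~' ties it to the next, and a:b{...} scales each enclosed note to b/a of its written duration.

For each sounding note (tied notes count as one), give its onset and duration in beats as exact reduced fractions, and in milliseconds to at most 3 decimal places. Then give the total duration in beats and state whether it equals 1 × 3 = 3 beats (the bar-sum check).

1) 0.0ms=0b +909.091ms=3/2b
2) 909.091ms=3/2b +909.091ms=3/2b
Σ=3b of 3 (99bpm 3/4) — PASS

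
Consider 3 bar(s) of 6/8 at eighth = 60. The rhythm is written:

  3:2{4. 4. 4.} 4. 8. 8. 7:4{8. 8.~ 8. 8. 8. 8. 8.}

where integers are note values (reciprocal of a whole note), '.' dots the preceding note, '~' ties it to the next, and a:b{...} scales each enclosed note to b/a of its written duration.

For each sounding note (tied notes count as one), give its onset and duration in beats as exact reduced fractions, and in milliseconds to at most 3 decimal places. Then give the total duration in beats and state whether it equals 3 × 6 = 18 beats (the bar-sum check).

1) 0.0ms=0b +2000.0ms=2b
2) 2000.0ms=2b +2000.0ms=2b
3) 4000.0ms=4b +2000.0ms=2b
4) 6000.0ms=6b +3000.0ms=3b
5) 9000.0ms=9b +1500.0ms=3/2b
6) 10500.0ms=21/2b +1500.0ms=3/2b
7) 12000.0ms=12b +857.143ms=6/7b
8) 12857.143ms=90/7b +1714.286ms=12/7b
9) 14571.429ms=102/7b +857.143ms=6/7b
10) 15428.571ms=108/7b +857.143ms=6/7b
11) 16285.714ms=114/7b +857.143ms=6/7b
12) 17142.857ms=120/7b +857.143ms=6/7b
Σ=18b of 18 (60bpm 6/8) — PASS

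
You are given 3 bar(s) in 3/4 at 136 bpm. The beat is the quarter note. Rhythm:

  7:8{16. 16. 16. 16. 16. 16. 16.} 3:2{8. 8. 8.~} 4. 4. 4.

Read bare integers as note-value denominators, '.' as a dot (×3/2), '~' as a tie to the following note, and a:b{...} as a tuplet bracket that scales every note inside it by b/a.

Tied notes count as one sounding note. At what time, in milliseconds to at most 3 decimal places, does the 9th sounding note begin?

note 9 onset = 7/2b = 1544.118ms

1. 0.0ms @ 0 + 189.076ms (3/7)
2. 189.076ms @ 3/7 + 189.076ms (3/7)
3. 378.151ms @ 6/7 + 189.076ms (3/7)
4. 567.227ms @ 9/7 + 189.076ms (3/7)
5. 756.303ms @ 12/7 + 189.076ms (3/7)
6. 945.378ms @ 15/7 + 189.076ms (3/7)
7. 1134.454ms @ 18/7 + 189.076ms (3/7)
8. 1323.529ms @ 3 + 220.588ms (1/2)
9. 1544.118ms @ 7/2 + 220.588ms (1/2)
10. 1764.706ms @ 4 + 882.353ms (2)
11. 2647.059ms @ 6 + 661.765ms (3/2)
12. 3308.824ms @ 15/2 + 661.765ms (3/2)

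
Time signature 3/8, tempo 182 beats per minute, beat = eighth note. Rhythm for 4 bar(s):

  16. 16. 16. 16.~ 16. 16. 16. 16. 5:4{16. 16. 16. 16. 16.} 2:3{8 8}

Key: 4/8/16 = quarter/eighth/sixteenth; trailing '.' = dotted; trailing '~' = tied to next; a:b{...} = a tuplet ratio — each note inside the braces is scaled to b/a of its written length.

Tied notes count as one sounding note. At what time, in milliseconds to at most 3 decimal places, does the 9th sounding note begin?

note 9 onset = 33/5b = 2175.824ms

1. 0.0ms @ 0 + 247.253ms (3/4)
2. 247.253ms @ 3/4 + 247.253ms (3/4)
3. 494.505ms @ 3/2 + 247.253ms (3/4)
4. 741.758ms @ 9/4 + 494.505ms (3/2)
5. 1236.264ms @ 15/4 + 247.253ms (3/4)
6. 1483.516ms @ 9/2 + 247.253ms (3/4)
7. 1730.769ms @ 21/4 + 247.253ms (3/4)
8. 1978.022ms @ 6 + 197.802ms (3/5)
9. 2175.824ms @ 33/5 + 197.802ms (3/5)
10. 2373.626ms @ 36/5 + 197.802ms (3/5)
11. 2571.429ms @ 39/5 + 197.802ms (3/5)
12. 2769.231ms @ 42/5 + 197.802ms (3/5)
13. 2967.033ms @ 9 + 494.505ms (3/2)
14. 3461.538ms @ 21/2 + 494.505ms (3/2)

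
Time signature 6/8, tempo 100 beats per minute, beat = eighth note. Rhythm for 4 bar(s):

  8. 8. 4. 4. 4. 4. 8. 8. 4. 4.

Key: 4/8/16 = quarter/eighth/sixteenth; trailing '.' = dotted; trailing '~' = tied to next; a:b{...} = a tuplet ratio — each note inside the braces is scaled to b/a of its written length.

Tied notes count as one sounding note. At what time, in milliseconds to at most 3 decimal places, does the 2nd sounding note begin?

note 2 onset = 3/2b = 900.0ms

1. 0.0ms @ 0 + 900.0ms (3/2)
2. 900.0ms @ 3/2 + 900.0ms (3/2)
3. 1800.0ms @ 3 + 1800.0ms (3)
4. 3600.0ms @ 6 + 1800.0ms (3)
5. 5400.0ms @ 9 + 1800.0ms (3)
6. 7200.0ms @ 12 + 1800.0ms (3)
7. 9000.0ms @ 15 + 900.0ms (3/2)
8. 9900.0ms @ 33/2 + 900.0ms (3/2)
9. 10800.0ms @ 18 + 1800.0ms (3)
10. 12600.0ms @ 21 + 1800.0ms (3)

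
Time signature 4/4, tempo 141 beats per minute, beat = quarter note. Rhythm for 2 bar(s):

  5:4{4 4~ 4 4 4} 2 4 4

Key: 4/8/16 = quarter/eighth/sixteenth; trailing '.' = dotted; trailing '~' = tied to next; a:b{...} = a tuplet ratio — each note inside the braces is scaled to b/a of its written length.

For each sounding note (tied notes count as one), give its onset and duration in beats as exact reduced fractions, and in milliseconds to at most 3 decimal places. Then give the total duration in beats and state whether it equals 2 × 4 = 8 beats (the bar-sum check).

1) 0.0ms=0b +340.426ms=4/5b
2) 340.426ms=4/5b +680.851ms=8/5b
3) 1021.277ms=12/5b +340.426ms=4/5b
4) 1361.702ms=16/5b +340.426ms=4/5b
5) 1702.128ms=4b +851.064ms=2b
6) 2553.191ms=6b +425.532ms=1b
7) 2978.723ms=7b +425.532ms=1b
Σ=8b of 8 (141bpm 4/4) — PASS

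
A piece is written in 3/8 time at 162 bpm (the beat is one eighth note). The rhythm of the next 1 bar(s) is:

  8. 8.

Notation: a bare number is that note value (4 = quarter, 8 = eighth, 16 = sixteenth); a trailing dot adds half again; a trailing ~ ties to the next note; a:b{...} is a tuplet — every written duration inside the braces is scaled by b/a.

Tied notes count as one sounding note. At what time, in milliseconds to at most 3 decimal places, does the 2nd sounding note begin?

note 2 onset = 3/2b = 555.556ms

1. 0.0ms @ 0 + 555.556ms (3/2)
2. 555.556ms @ 3/2 + 555.556ms (3/2)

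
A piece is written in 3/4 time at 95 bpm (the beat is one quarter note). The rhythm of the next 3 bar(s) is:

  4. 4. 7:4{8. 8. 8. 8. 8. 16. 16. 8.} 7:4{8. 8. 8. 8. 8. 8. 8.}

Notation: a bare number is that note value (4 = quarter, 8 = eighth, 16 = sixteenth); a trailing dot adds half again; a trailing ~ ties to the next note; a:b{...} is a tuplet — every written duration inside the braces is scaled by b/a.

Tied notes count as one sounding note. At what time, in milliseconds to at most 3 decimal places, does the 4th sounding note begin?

note 4 onset = 24/7b = 2165.414ms

1. 0.0ms @ 0 + 947.368ms (3/2)
2. 947.368ms @ 3/2 + 947.368ms (3/2)
3. 1894.737ms @ 3 + 270.677ms (3/7)
4. 2165.414ms @ 24/7 + 270.677ms (3/7)
5. 2436.09ms @ 27/7 + 270.677ms (3/7)
6. 2706.767ms @ 30/7 + 270.677ms (3/7)
7. 2977.444ms @ 33/7 + 270.677ms (3/7)
8. 3248.12ms @ 36/7 + 135.338ms (3/14)
9. 3383.459ms @ 75/14 + 135.338ms (3/14)
10. 3518.797ms @ 39/7 + 270.677ms (3/7)
11. 3789.474ms @ 6 + 270.677ms (3/7)
12. 4060.15ms @ 45/7 + 270.677ms (3/7)
13. 4330.827ms @ 48/7 + 270.677ms (3/7)
14. 4601.504ms @ 51/7 + 270.677ms (3/7)
15. 4872.18ms @ 54/7 + 270.677ms (3/7)
16. 5142.857ms @ 57/7 + 270.677ms (3/7)
17. 5413.534ms @ 60/7 + 270.677ms (3/7)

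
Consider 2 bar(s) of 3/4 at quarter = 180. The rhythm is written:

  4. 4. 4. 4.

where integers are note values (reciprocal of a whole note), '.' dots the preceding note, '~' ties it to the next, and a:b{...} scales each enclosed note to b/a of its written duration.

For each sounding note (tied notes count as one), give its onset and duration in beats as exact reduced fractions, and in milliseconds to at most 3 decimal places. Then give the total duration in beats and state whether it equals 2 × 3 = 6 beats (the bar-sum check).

1) 0.0ms=0b +500.0ms=3/2b
2) 500.0ms=3/2b +500.0ms=3/2b
3) 1000.0ms=3b +500.0ms=3/2b
4) 1500.0ms=9/2b +500.0ms=3/2b
Σ=6b of 6 (180bpm 3/4) — PASS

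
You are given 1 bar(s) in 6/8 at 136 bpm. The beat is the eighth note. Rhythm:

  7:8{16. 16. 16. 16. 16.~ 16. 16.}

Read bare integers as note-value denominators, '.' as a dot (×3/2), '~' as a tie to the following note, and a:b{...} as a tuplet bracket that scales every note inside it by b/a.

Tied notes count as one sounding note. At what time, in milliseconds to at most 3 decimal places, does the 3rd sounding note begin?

1. 0.0ms @ 0 + 378.151ms (6/7)
2. 378.151ms @ 6/7 + 378.151ms (6/7)
3. 756.303ms @ 12/7 + 378.151ms (6/7)
4. 1134.454ms @ 18/7 + 378.151ms (6/7)
5. 1512.605ms @ 24/7 + 756.303ms (12/7)
6. 2268.908ms @ 36/7 + 378.151ms (6/7)

note 3 onset = 12/7b = 756.303ms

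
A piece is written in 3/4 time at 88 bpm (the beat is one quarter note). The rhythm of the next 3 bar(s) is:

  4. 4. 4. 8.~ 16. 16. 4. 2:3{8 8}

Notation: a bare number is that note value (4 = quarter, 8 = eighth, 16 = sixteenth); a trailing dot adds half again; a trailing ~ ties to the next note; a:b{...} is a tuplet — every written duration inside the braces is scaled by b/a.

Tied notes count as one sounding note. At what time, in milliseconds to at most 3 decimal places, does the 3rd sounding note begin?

note 3 onset = 3b = 2045.455ms

1. 0.0ms @ 0 + 1022.727ms (3/2)
2. 1022.727ms @ 3/2 + 1022.727ms (3/2)
3. 2045.455ms @ 3 + 1022.727ms (3/2)
4. 3068.182ms @ 9/2 + 767.045ms (9/8)
5. 3835.227ms @ 45/8 + 255.682ms (3/8)
6. 4090.909ms @ 6 + 1022.727ms (3/2)
7. 5113.636ms @ 15/2 + 511.364ms (3/4)
8. 5625.0ms @ 33/4 + 511.364ms (3/4)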